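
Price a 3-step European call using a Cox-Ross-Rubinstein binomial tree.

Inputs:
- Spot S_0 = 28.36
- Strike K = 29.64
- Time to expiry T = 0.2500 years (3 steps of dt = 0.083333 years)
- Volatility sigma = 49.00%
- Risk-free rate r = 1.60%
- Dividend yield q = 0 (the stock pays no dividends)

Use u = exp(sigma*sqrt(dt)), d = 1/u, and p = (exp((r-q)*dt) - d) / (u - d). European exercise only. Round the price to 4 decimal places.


dt = T/N = 0.083333
u = exp(sigma*sqrt(dt)) = 1.151944; d = 1/u = 0.868098
p = (exp((r-q)*dt) - d) / (u - d) = 0.469397
Discount per step: exp(-r*dt) = 0.998668
Stock lattice S(k, i) with i counting down-moves:
  k=0: S(0,0) = 28.3600
  k=1: S(1,0) = 32.6691; S(1,1) = 24.6193
  k=2: S(2,0) = 37.6330; S(2,1) = 28.3600; S(2,2) = 21.3719
  k=3: S(3,0) = 43.3511; S(3,1) = 32.6691; S(3,2) = 24.6193; S(3,3) = 18.5529
Terminal payoffs V(N, i) = max(S_T - K, 0):
  V(3,0) = 13.711103; V(3,1) = 3.029127; V(3,2) = 0.000000; V(3,3) = 0.000000
Backward induction: V(k, i) = exp(-r*dt) * [p * V(k+1, i) + (1-p) * V(k+1, i+1)].
  V(2,0) = exp(-r*dt) * [p*13.711103 + (1-p)*3.029127] = 8.032494
  V(2,1) = exp(-r*dt) * [p*3.029127 + (1-p)*0.000000] = 1.419968
  V(2,2) = exp(-r*dt) * [p*0.000000 + (1-p)*0.000000] = 0.000000
  V(1,0) = exp(-r*dt) * [p*8.032494 + (1-p)*1.419968] = 4.517838
  V(1,1) = exp(-r*dt) * [p*1.419968 + (1-p)*0.000000] = 0.665640
  V(0,0) = exp(-r*dt) * [p*4.517838 + (1-p)*0.665640] = 2.470552

Answer: Price = V(0,0) = 2.4706


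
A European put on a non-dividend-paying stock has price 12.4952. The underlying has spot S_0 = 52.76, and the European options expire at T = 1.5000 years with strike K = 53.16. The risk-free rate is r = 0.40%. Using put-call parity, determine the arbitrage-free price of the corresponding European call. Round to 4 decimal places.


Put-call parity: C - P = S_0 * exp(-qT) - K * exp(-rT).
S_0 * exp(-qT) = 52.7600 * 1.00000000 = 52.76000000
K * exp(-rT) = 53.1600 * 0.99401796 = 52.84199497
C = P + S*exp(-qT) - K*exp(-rT)
C = 12.4952 + 52.76000000 - 52.84199497 = 12.4132

Answer: Call price = 12.4132


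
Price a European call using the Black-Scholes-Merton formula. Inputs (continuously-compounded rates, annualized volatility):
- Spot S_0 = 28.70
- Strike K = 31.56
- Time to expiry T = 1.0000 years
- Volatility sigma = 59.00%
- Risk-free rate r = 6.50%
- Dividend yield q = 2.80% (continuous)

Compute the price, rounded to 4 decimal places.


Answer: Price = 5.8661

Derivation:
d1 = (ln(S/K) + (r - q + 0.5*sigma^2) * T) / (sigma * sqrt(T)) = 0.19670615
d2 = d1 - sigma * sqrt(T) = -0.39329385
exp(-rT) = 0.93706746; exp(-qT) = 0.97238837
C = S_0 * exp(-qT) * N(d1) - K * exp(-rT) * N(d2)
N(d1) = 0.57797125; N(d2) = 0.34705123
C = 28.7000 * 0.97238837 * 0.57797125 - 31.5600 * 0.93706746 * 0.34705123 = 5.8661


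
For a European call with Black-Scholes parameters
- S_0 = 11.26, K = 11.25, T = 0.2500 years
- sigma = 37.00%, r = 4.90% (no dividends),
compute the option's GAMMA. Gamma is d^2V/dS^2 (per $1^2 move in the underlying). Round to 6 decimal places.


Answer: Gamma = 0.188970

Derivation:
d1 = 0.1635188868; d2 = -0.0214811132
phi(d1) = 0.3936442303; exp(-qT) = 1.0000000000; exp(-rT) = 0.9878247258
Gamma = exp(-qT) * phi(d1) / (S * sigma * sqrt(T)) = 1.0000000000 * 0.3936442303 / (11.2600 * 0.3700 * 0.5000000000) = 0.188970


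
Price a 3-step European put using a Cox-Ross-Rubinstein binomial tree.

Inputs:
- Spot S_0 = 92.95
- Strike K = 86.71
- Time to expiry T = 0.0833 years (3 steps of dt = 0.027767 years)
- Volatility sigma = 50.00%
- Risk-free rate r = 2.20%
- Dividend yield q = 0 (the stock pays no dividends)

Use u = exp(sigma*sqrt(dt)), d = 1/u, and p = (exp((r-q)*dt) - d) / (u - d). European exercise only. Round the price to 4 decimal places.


Answer: Price = V(0,0) = 2.4369

Derivation:
dt = T/N = 0.027767
u = exp(sigma*sqrt(dt)) = 1.086886; d = 1/u = 0.920060
p = (exp((r-q)*dt) - d) / (u - d) = 0.482846
Discount per step: exp(-r*dt) = 0.999389
Stock lattice S(k, i) with i counting down-moves:
  k=0: S(0,0) = 92.9500
  k=1: S(1,0) = 101.0260; S(1,1) = 85.5196
  k=2: S(2,0) = 109.8038; S(2,1) = 92.9500; S(2,2) = 78.6831
  k=3: S(3,0) = 119.3442; S(3,1) = 101.0260; S(3,2) = 85.5196; S(3,3) = 72.3932
Terminal payoffs V(N, i) = max(K - S_T, 0):
  V(3,0) = 0.000000; V(3,1) = 0.000000; V(3,2) = 1.190446; V(3,3) = 14.316847
Backward induction: V(k, i) = exp(-r*dt) * [p * V(k+1, i) + (1-p) * V(k+1, i+1)].
  V(2,0) = exp(-r*dt) * [p*0.000000 + (1-p)*0.000000] = 0.000000
  V(2,1) = exp(-r*dt) * [p*0.000000 + (1-p)*1.190446] = 0.615268
  V(2,2) = exp(-r*dt) * [p*1.190446 + (1-p)*14.316847] = 7.973949
  V(1,0) = exp(-r*dt) * [p*0.000000 + (1-p)*0.615268] = 0.317994
  V(1,1) = exp(-r*dt) * [p*0.615268 + (1-p)*7.973949] = 4.418142
  V(0,0) = exp(-r*dt) * [p*0.317994 + (1-p)*4.418142] = 2.436914


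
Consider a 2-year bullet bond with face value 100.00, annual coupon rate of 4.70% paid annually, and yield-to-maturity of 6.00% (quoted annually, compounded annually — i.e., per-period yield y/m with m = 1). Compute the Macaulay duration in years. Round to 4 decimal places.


Coupon per period c = face * coupon_rate / m = 4.700000
Periods per year m = 1; per-period yield y/m = 0.060000
Number of cashflows N = 2
Cashflows (t years, CF_t, discount factor 1/(1+y/m)^(m*t), PV):
  t = 1.0000: CF_t = 4.700000, DF = 0.943396, PV = 4.433962
  t = 2.0000: CF_t = 104.700000, DF = 0.889996, PV = 93.182627
Price P = sum_t PV_t = 97.616590
Macaulay numerator sum_t t * PV_t:
  t * PV_t at t = 1.0000: 4.433962
  t * PV_t at t = 2.0000: 186.365255
Macaulay duration D = (sum_t t * PV_t) / P = 190.799217 / 97.616590 = 1.954578

Answer: Macaulay duration = 1.9546 years


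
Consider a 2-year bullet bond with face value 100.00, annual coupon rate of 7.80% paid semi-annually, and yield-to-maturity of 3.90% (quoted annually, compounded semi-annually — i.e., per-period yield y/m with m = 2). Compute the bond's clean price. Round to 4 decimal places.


Answer: Price = 107.4341

Derivation:
Coupon per period c = face * coupon_rate / m = 3.900000
Periods per year m = 2; per-period yield y/m = 0.019500
Number of cashflows N = 4
Cashflows (t years, CF_t, discount factor 1/(1+y/m)^(m*t), PV):
  t = 0.5000: CF_t = 3.900000, DF = 0.980873, PV = 3.825405
  t = 1.0000: CF_t = 3.900000, DF = 0.962112, PV = 3.752236
  t = 1.5000: CF_t = 3.900000, DF = 0.943709, PV = 3.680467
  t = 2.0000: CF_t = 103.900000, DF = 0.925659, PV = 96.175982
Price P = sum_t PV_t = 107.434089


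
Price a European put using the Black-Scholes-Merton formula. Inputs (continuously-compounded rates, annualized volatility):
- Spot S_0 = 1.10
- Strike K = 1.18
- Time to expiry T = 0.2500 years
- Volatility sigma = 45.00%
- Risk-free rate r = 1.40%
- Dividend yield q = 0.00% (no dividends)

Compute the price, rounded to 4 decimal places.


Answer: Price = 0.1443

Derivation:
d1 = (ln(S/K) + (r - q + 0.5*sigma^2) * T) / (sigma * sqrt(T)) = -0.18396337
d2 = d1 - sigma * sqrt(T) = -0.40896337
exp(-rT) = 0.99650612; exp(-qT) = 1.00000000
P = K * exp(-rT) * N(-d2) - S_0 * exp(-qT) * N(-d1)
N(-d1) = 0.57297891; N(-d2) = 0.65871673
P = 1.1800 * 0.99650612 * 0.65871673 - 1.1000 * 1.00000000 * 0.57297891 = 0.1443


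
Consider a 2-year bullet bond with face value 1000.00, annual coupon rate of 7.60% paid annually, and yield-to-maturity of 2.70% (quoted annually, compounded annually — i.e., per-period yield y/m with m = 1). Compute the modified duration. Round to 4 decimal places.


Answer: Modified duration = 1.8816

Derivation:
Coupon per period c = face * coupon_rate / m = 76.000000
Periods per year m = 1; per-period yield y/m = 0.027000
Number of cashflows N = 2
Cashflows (t years, CF_t, discount factor 1/(1+y/m)^(m*t), PV):
  t = 1.0000: CF_t = 76.000000, DF = 0.973710, PV = 74.001947
  t = 2.0000: CF_t = 1076.000000, DF = 0.948111, PV = 1020.167266
Price P = sum_t PV_t = 1094.169213
First compute Macaulay numerator sum_t t * PV_t:
  t * PV_t at t = 1.0000: 74.001947
  t * PV_t at t = 2.0000: 2040.334531
Macaulay duration D = 2114.336479 / 1094.169213 = 1.932367
Modified duration = D / (1 + y/m) = 1.932367 / (1 + 0.027000) = 1.881565


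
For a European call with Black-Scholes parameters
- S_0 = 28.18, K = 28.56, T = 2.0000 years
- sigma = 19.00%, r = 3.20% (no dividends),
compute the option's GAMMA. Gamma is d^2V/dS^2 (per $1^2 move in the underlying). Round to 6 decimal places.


Answer: Gamma = 0.050014

Derivation:
d1 = 0.3226839704; d2 = 0.0539833936
phi(d1) = 0.3787037637; exp(-qT) = 1.0000000000; exp(-rT) = 0.9380049995
Gamma = exp(-qT) * phi(d1) / (S * sigma * sqrt(T)) = 1.0000000000 * 0.3787037637 / (28.1800 * 0.1900 * 1.4142135624) = 0.050014


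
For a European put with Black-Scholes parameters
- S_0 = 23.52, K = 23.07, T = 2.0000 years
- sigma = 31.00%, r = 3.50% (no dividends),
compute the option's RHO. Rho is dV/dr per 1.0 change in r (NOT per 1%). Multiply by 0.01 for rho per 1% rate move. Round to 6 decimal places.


d1 = 0.4229366487; d2 = -0.0154695556
phi(d1) = 0.3648108651; exp(-qT) = 1.0000000000; exp(-rT) = 0.9323938199
N(-d2) = 0.5061712137
Rho = -K*T*exp(-rT)*N(-d2) = -23.0700 * 2.0000 * 0.9323938199 * 0.5061712137 = -21.775815

Answer: Rho = -21.775815


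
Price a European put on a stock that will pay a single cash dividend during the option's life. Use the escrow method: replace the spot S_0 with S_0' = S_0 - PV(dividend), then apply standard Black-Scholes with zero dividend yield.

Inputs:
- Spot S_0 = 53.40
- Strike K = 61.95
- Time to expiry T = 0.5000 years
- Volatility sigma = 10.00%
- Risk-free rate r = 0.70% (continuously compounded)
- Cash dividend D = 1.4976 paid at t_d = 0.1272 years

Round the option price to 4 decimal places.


Answer: Price = 9.8391

Derivation:
PV(D) = D * exp(-r * t_d) = 1.4976 * 0.99911000 = 1.49626713
S_0' = S_0 - PV(D) = 53.4000 - 1.49626713 = 51.90373287
d1 = (ln(S_0'/K) + (r + sigma^2/2)*T) / (sigma*sqrt(T)) = -2.41741277
d2 = d1 - sigma*sqrt(T) = -2.48812345
exp(-rT) = 0.99650612
N(-d1) = 0.99218436; N(-d2) = 0.99357904
P = K * exp(-rT) * N(-d2) - S_0' * N(-d1) = 61.9500 * 0.99650612 * 0.99357904 - 51.90373287 * 0.99218436 = 9.8391


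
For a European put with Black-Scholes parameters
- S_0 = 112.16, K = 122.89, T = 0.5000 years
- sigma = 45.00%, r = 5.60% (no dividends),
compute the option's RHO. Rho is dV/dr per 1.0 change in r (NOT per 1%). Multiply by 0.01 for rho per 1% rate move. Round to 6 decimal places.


d1 = -0.0400323728; d2 = -0.3582304243
phi(d1) = 0.3986227378; exp(-qT) = 1.0000000000; exp(-rT) = 0.9723883668
N(-d2) = 0.6399145596
Rho = -K*T*exp(-rT)*N(-d2) = -122.8900 * 0.5000 * 0.9723883668 * 0.6399145596 = -38.233873

Answer: Rho = -38.233873


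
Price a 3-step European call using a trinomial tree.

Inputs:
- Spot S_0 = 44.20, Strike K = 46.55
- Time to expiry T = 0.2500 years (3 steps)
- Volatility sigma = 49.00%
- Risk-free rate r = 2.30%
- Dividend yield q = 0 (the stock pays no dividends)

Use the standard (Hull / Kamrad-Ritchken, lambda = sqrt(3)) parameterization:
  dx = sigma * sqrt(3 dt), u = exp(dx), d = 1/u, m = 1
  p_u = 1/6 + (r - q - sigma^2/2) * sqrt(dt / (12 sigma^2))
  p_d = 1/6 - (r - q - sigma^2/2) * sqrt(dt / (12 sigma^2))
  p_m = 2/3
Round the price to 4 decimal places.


dt = T/N = 0.083333; dx = sigma*sqrt(3*dt) = 0.245000
u = exp(dx) = 1.277621; d = 1/u = 0.782705
p_u = 0.150162, p_m = 0.666667, p_d = 0.183172
Discount per step: exp(-r*dt) = 0.998085
Stock lattice S(k, j) with j the centered position index:
  k=0: S(0,+0) = 44.2000
  k=1: S(1,-1) = 34.5955; S(1,+0) = 44.2000; S(1,+1) = 56.4709
  k=2: S(2,-2) = 27.0781; S(2,-1) = 34.5955; S(2,+0) = 44.2000; S(2,+1) = 56.4709; S(2,+2) = 72.1484
  k=3: S(3,-3) = 21.1941; S(3,-2) = 27.0781; S(3,-1) = 34.5955; S(3,+0) = 44.2000; S(3,+1) = 56.4709; S(3,+2) = 72.1484; S(3,+3) = 92.1783
Terminal payoffs V(N, j) = max(S_T - K, 0):
  V(3,-3) = 0.000000; V(3,-2) = 0.000000; V(3,-1) = 0.000000; V(3,+0) = 0.000000; V(3,+1) = 9.920862; V(3,+2) = 25.598377; V(3,+3) = 45.628304
Backward induction: V(k, j) = exp(-r*dt) * [p_u * V(k+1, j+1) + p_m * V(k+1, j) + p_d * V(k+1, j-1)]
  V(2,-2) = exp(-r*dt) * [p_u*0.000000 + p_m*0.000000 + p_d*0.000000] = 0.000000
  V(2,-1) = exp(-r*dt) * [p_u*0.000000 + p_m*0.000000 + p_d*0.000000] = 0.000000
  V(2,+0) = exp(-r*dt) * [p_u*9.920862 + p_m*0.000000 + p_d*0.000000] = 1.486880
  V(2,+1) = exp(-r*dt) * [p_u*25.598377 + p_m*9.920862 + p_d*0.000000] = 10.437775
  V(2,+2) = exp(-r*dt) * [p_u*45.628304 + p_m*25.598377 + p_d*9.920862] = 25.685147
  V(1,-1) = exp(-r*dt) * [p_u*1.486880 + p_m*0.000000 + p_d*0.000000] = 0.222845
  V(1,+0) = exp(-r*dt) * [p_u*10.437775 + p_m*1.486880 + p_d*0.000000] = 2.553706
  V(1,+1) = exp(-r*dt) * [p_u*25.685147 + p_m*10.437775 + p_d*1.486880] = 11.066562
  V(0,+0) = exp(-r*dt) * [p_u*11.066562 + p_m*2.553706 + p_d*0.222845] = 3.398542

Answer: Price = V(0,0) = 3.3985


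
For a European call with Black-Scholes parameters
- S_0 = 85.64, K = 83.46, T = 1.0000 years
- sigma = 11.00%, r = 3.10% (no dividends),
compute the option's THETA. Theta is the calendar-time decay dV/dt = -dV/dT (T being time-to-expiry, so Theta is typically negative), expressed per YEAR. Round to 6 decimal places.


Answer: Theta = -3.296046

Derivation:
d1 = 0.5712271687; d2 = 0.4612271687
phi(d1) = 0.3388869282; exp(-qT) = 1.0000000000; exp(-rT) = 0.9694755731
Theta = -S*exp(-qT)*phi(d1)*sigma/(2*sqrt(T)) - r*K*exp(-rT)*N(d2) + q*S*exp(-qT)*N(d1)
N(d1) = 0.7160771681; N(d2) = 0.6776821843; sqrt(T) = 1.0000000000
Term 1 = -85.6400 * 1.0000000000 * 0.3388869282 * 0.1100 / (2 * 1.0000000000) = -1.5962252092
Term 2 = -0.0310 * 83.4600 * 0.9694755731 * 0.6776821843 = -1.6998203092
Term 3 = 0 (no dividend yield, q = 0)
Theta = -1.5962252092 + (-1.6998203092) + (0.0000000000) = -3.296046


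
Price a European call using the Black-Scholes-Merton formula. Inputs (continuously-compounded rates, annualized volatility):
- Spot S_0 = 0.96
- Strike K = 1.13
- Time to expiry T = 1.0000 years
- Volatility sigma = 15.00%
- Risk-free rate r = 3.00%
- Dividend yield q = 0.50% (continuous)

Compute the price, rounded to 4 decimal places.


Answer: Price = 0.0148

Derivation:
d1 = (ln(S/K) + (r - q + 0.5*sigma^2) * T) / (sigma * sqrt(T)) = -0.84526418
d2 = d1 - sigma * sqrt(T) = -0.99526418
exp(-rT) = 0.97044553; exp(-qT) = 0.99501248
C = S_0 * exp(-qT) * N(d1) - K * exp(-rT) * N(d2)
N(d1) = 0.19898168; N(d2) = 0.15980390
C = 0.9600 * 0.99501248 * 0.19898168 - 1.1300 * 0.97044553 * 0.15980390 = 0.0148


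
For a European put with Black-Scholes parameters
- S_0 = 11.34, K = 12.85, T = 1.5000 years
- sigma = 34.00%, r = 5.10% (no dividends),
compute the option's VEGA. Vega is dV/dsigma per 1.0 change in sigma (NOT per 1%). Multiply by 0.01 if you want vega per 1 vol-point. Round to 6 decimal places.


d1 = 0.0917177501; d2 = -0.3246955062
phi(d1) = 0.3972678240; exp(-qT) = 1.0000000000; exp(-rT) = 0.9263529143
Vega = S * exp(-qT) * phi(d1) * sqrt(T) = 11.3400 * 1.0000000000 * 0.3972678240 * 1.2247448714 = 5.517497

Answer: Vega = 5.517497


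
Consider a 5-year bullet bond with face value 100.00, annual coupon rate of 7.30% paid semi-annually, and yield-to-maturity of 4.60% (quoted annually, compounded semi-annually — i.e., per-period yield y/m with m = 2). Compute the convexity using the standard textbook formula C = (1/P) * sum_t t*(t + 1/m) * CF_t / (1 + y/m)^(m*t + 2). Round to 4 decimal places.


Answer: Convexity = 21.5771

Derivation:
Coupon per period c = face * coupon_rate / m = 3.650000
Periods per year m = 2; per-period yield y/m = 0.023000
Number of cashflows N = 10
Cashflows (t years, CF_t, discount factor 1/(1+y/m)^(m*t), PV):
  t = 0.5000: CF_t = 3.650000, DF = 0.977517, PV = 3.567937
  t = 1.0000: CF_t = 3.650000, DF = 0.955540, PV = 3.487720
  t = 1.5000: CF_t = 3.650000, DF = 0.934056, PV = 3.409306
  t = 2.0000: CF_t = 3.650000, DF = 0.913056, PV = 3.332655
  t = 2.5000: CF_t = 3.650000, DF = 0.892528, PV = 3.257727
  t = 3.0000: CF_t = 3.650000, DF = 0.872461, PV = 3.184484
  t = 3.5000: CF_t = 3.650000, DF = 0.852846, PV = 3.112888
  t = 4.0000: CF_t = 3.650000, DF = 0.833671, PV = 3.042901
  t = 4.5000: CF_t = 3.650000, DF = 0.814928, PV = 2.974488
  t = 5.0000: CF_t = 103.650000, DF = 0.796606, PV = 82.568229
Price P = sum_t PV_t = 111.938334
Convexity numerator sum_t t*(t + 1/m) * CF_t / (1+y/m)^(m*t + 2):
  t = 0.5000: term = 1.704653
  t = 1.0000: term = 4.998982
  t = 1.5000: term = 9.773181
  t = 2.0000: term = 15.922420
  t = 2.5000: term = 23.346656
  t = 3.0000: term = 31.950458
  t = 3.5000: term = 41.642826
  t = 4.0000: term = 52.337025
  t = 4.5000: term = 63.950422
  t = 5.0000: term = 2169.673555
Convexity = (1/P) * sum = 2415.300179 / 111.938334 = 21.577060


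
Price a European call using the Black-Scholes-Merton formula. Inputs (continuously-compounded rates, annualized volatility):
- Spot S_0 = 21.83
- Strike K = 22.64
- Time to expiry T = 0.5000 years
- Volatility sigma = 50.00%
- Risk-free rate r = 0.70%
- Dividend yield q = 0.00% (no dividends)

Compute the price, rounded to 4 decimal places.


Answer: Price = 2.7623

Derivation:
d1 = (ln(S/K) + (r - q + 0.5*sigma^2) * T) / (sigma * sqrt(T)) = 0.08362787
d2 = d1 - sigma * sqrt(T) = -0.26992552
exp(-rT) = 0.99650612; exp(-qT) = 1.00000000
C = S_0 * exp(-qT) * N(d1) - K * exp(-rT) * N(d2)
N(d1) = 0.53332385; N(d2) = 0.39360878
C = 21.8300 * 1.00000000 * 0.53332385 - 22.6400 * 0.99650612 * 0.39360878 = 2.7623


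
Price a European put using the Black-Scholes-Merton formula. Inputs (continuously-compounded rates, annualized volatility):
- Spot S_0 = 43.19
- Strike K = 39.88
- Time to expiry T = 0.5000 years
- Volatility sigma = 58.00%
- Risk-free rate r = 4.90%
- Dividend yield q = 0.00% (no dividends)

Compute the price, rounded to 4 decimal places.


d1 = (ln(S/K) + (r - q + 0.5*sigma^2) * T) / (sigma * sqrt(T)) = 0.45921475
d2 = d1 - sigma * sqrt(T) = 0.04909282
exp(-rT) = 0.97579769; exp(-qT) = 1.00000000
P = K * exp(-rT) * N(-d2) - S_0 * exp(-qT) * N(-d1)
N(-d1) = 0.32303998; N(-d2) = 0.48042266
P = 39.8800 * 0.97579769 * 0.48042266 - 43.1900 * 1.00000000 * 0.32303998 = 4.7435

Answer: Price = 4.7435


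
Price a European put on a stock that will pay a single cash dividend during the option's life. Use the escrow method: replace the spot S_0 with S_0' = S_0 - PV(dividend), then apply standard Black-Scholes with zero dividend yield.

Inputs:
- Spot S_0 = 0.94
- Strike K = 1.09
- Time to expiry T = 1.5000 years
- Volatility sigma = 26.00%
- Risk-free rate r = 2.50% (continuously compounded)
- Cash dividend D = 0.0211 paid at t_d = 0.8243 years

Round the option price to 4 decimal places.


PV(D) = D * exp(-r * t_d) = 0.0211 * 0.97960338 = 0.02066963
S_0' = S_0 - PV(D) = 0.9400 - 0.02066963 = 0.91933037
d1 = (ln(S_0'/K) + (r + sigma^2/2)*T) / (sigma*sqrt(T)) = -0.25778502
d2 = d1 - sigma*sqrt(T) = -0.57621869
exp(-rT) = 0.96319442
N(-d1) = 0.60171359; N(-d2) = 0.71776631
P = K * exp(-rT) * N(-d2) - S_0' * N(-d1) = 1.0900 * 0.96319442 * 0.71776631 - 0.91933037 * 0.60171359 = 0.2004

Answer: Price = 0.2004


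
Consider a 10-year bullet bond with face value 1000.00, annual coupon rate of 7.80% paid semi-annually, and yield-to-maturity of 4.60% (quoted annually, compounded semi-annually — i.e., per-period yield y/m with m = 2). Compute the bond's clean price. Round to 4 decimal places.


Answer: Price = 1254.2043

Derivation:
Coupon per period c = face * coupon_rate / m = 39.000000
Periods per year m = 2; per-period yield y/m = 0.023000
Number of cashflows N = 20
Cashflows (t years, CF_t, discount factor 1/(1+y/m)^(m*t), PV):
  t = 0.5000: CF_t = 39.000000, DF = 0.977517, PV = 38.123167
  t = 1.0000: CF_t = 39.000000, DF = 0.955540, PV = 37.266048
  t = 1.5000: CF_t = 39.000000, DF = 0.934056, PV = 36.428199
  t = 2.0000: CF_t = 39.000000, DF = 0.913056, PV = 35.609188
  t = 2.5000: CF_t = 39.000000, DF = 0.892528, PV = 34.808591
  t = 3.0000: CF_t = 39.000000, DF = 0.872461, PV = 34.025993
  t = 3.5000: CF_t = 39.000000, DF = 0.852846, PV = 33.260990
  t = 4.0000: CF_t = 39.000000, DF = 0.833671, PV = 32.513187
  t = 4.5000: CF_t = 39.000000, DF = 0.814928, PV = 31.782196
  t = 5.0000: CF_t = 39.000000, DF = 0.796606, PV = 31.067640
  t = 5.5000: CF_t = 39.000000, DF = 0.778696, PV = 30.369150
  t = 6.0000: CF_t = 39.000000, DF = 0.761189, PV = 29.686364
  t = 6.5000: CF_t = 39.000000, DF = 0.744075, PV = 29.018928
  t = 7.0000: CF_t = 39.000000, DF = 0.727346, PV = 28.366499
  t = 7.5000: CF_t = 39.000000, DF = 0.710993, PV = 27.728738
  t = 8.0000: CF_t = 39.000000, DF = 0.695008, PV = 27.105316
  t = 8.5000: CF_t = 39.000000, DF = 0.679382, PV = 26.495910
  t = 9.0000: CF_t = 39.000000, DF = 0.664108, PV = 25.900205
  t = 9.5000: CF_t = 39.000000, DF = 0.649177, PV = 25.317893
  t = 10.0000: CF_t = 1039.000000, DF = 0.634581, PV = 659.330055
Price P = sum_t PV_t = 1254.204256


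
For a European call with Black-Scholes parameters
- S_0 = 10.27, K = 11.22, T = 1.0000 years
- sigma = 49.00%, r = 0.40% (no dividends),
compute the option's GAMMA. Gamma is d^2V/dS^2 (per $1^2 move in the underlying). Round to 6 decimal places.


d1 = 0.0726104568; d2 = -0.4173895432
phi(d1) = 0.3978919980; exp(-qT) = 1.0000000000; exp(-rT) = 0.9960079893
Gamma = exp(-qT) * phi(d1) / (S * sigma * sqrt(T)) = 1.0000000000 * 0.3978919980 / (10.2700 * 0.4900 * 1.0000000000) = 0.079068

Answer: Gamma = 0.079068


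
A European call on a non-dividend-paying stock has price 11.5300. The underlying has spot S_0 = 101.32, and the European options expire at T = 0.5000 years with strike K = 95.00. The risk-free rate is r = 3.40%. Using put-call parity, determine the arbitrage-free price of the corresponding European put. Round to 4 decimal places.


Answer: Put price = 3.6087

Derivation:
Put-call parity: C - P = S_0 * exp(-qT) - K * exp(-rT).
S_0 * exp(-qT) = 101.3200 * 1.00000000 = 101.32000000
K * exp(-rT) = 95.0000 * 0.98314368 = 93.39865004
P = C - S*exp(-qT) + K*exp(-rT)
P = 11.5300 - 101.32000000 + 93.39865004 = 3.6087


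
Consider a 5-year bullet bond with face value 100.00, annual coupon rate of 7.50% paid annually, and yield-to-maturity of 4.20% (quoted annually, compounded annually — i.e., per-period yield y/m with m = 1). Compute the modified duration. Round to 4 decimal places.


Answer: Modified duration = 4.2196

Derivation:
Coupon per period c = face * coupon_rate / m = 7.500000
Periods per year m = 1; per-period yield y/m = 0.042000
Number of cashflows N = 5
Cashflows (t years, CF_t, discount factor 1/(1+y/m)^(m*t), PV):
  t = 1.0000: CF_t = 7.500000, DF = 0.959693, PV = 7.197697
  t = 2.0000: CF_t = 7.500000, DF = 0.921010, PV = 6.907578
  t = 3.0000: CF_t = 7.500000, DF = 0.883887, PV = 6.629154
  t = 4.0000: CF_t = 7.500000, DF = 0.848260, PV = 6.361952
  t = 5.0000: CF_t = 107.500000, DF = 0.814069, PV = 87.512455
Price P = sum_t PV_t = 114.608837
First compute Macaulay numerator sum_t t * PV_t:
  t * PV_t at t = 1.0000: 7.197697
  t * PV_t at t = 2.0000: 13.815157
  t * PV_t at t = 3.0000: 19.887462
  t * PV_t at t = 4.0000: 25.447808
  t * PV_t at t = 5.0000: 437.562277
Macaulay duration D = 503.910401 / 114.608837 = 4.396785
Modified duration = D / (1 + y/m) = 4.396785 / (1 + 0.042000) = 4.219563


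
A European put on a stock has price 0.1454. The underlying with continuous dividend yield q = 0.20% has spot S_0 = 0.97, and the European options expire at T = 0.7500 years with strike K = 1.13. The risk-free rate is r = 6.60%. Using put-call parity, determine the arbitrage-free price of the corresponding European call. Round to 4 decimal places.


Put-call parity: C - P = S_0 * exp(-qT) - K * exp(-rT).
S_0 * exp(-qT) = 0.9700 * 0.99850112 = 0.96854609
K * exp(-rT) = 1.1300 * 0.95170516 = 1.07542683
C = P + S*exp(-qT) - K*exp(-rT)
C = 0.1454 + 0.96854609 - 1.07542683 = 0.0385

Answer: Call price = 0.0385


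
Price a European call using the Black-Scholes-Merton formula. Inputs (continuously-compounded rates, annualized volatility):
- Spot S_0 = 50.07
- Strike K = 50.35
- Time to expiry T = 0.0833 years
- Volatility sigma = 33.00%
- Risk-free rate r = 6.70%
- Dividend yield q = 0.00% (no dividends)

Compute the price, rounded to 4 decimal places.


d1 = (ln(S/K) + (r - q + 0.5*sigma^2) * T) / (sigma * sqrt(T)) = 0.04766919
d2 = d1 - sigma * sqrt(T) = -0.04757455
exp(-rT) = 0.99443445; exp(-qT) = 1.00000000
C = S_0 * exp(-qT) * N(d1) - K * exp(-rT) * N(d2)
N(d1) = 0.51901006; N(d2) = 0.48102766
C = 50.0700 * 1.00000000 * 0.51901006 - 50.3500 * 0.99443445 * 0.48102766 = 1.9019

Answer: Price = 1.9019


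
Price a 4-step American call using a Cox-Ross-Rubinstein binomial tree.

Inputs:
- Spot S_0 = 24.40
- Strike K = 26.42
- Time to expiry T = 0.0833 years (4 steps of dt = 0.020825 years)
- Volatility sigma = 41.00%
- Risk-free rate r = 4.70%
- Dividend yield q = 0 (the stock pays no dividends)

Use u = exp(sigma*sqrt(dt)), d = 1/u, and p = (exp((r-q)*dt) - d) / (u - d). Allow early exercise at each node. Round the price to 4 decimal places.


dt = T/N = 0.020825
u = exp(sigma*sqrt(dt)) = 1.060952; d = 1/u = 0.942550
p = (exp((r-q)*dt) - d) / (u - d) = 0.493483
Discount per step: exp(-r*dt) = 0.999022
Stock lattice S(k, i) with i counting down-moves:
  k=0: S(0,0) = 24.4000
  k=1: S(1,0) = 25.8872; S(1,1) = 22.9982
  k=2: S(2,0) = 27.4651; S(2,1) = 24.4000; S(2,2) = 21.6770
  k=3: S(3,0) = 29.1392; S(3,1) = 25.8872; S(3,2) = 22.9982; S(3,3) = 20.4316
  k=4: S(4,0) = 30.9152; S(4,1) = 27.4651; S(4,2) = 24.4000; S(4,3) = 21.6770; S(4,4) = 19.2578
Terminal payoffs V(N, i) = max(S_T - K, 0):
  V(4,0) = 4.495244; V(4,1) = 1.045104; V(4,2) = 0.000000; V(4,3) = 0.000000; V(4,4) = 0.000000
Backward induction: V(k, i) = exp(-r*dt) * [p * V(k+1, i) + (1-p) * V(k+1, i+1)]; then take max(V_cont, immediate exercise) for American.
  V(3,0) = exp(-r*dt) * [p*4.495244 + (1-p)*1.045104] = 2.745002; exercise = 2.719156; V(3,0) = max -> 2.745002
  V(3,1) = exp(-r*dt) * [p*1.045104 + (1-p)*0.000000] = 0.515237; exercise = 0.000000; V(3,1) = max -> 0.515237
  V(3,2) = exp(-r*dt) * [p*0.000000 + (1-p)*0.000000] = 0.000000; exercise = 0.000000; V(3,2) = max -> 0.000000
  V(3,3) = exp(-r*dt) * [p*0.000000 + (1-p)*0.000000] = 0.000000; exercise = 0.000000; V(3,3) = max -> 0.000000
  V(2,0) = exp(-r*dt) * [p*2.745002 + (1-p)*0.515237] = 1.614008; exercise = 1.045104; V(2,0) = max -> 1.614008
  V(2,1) = exp(-r*dt) * [p*0.515237 + (1-p)*0.000000] = 0.254012; exercise = 0.000000; V(2,1) = max -> 0.254012
  V(2,2) = exp(-r*dt) * [p*0.000000 + (1-p)*0.000000] = 0.000000; exercise = 0.000000; V(2,2) = max -> 0.000000
  V(1,0) = exp(-r*dt) * [p*1.614008 + (1-p)*0.254012] = 0.924242; exercise = 0.000000; V(1,0) = max -> 0.924242
  V(1,1) = exp(-r*dt) * [p*0.254012 + (1-p)*0.000000] = 0.125228; exercise = 0.000000; V(1,1) = max -> 0.125228
  V(0,0) = exp(-r*dt) * [p*0.924242 + (1-p)*0.125228] = 0.519020; exercise = 0.000000; V(0,0) = max -> 0.519020

Answer: Price = V(0,0) = 0.5190


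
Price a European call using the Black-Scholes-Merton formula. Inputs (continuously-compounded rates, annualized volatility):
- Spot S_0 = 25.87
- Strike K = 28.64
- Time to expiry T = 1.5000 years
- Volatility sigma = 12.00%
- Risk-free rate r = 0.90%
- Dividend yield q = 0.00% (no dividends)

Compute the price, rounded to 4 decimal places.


d1 = (ln(S/K) + (r - q + 0.5*sigma^2) * T) / (sigma * sqrt(T)) = -0.52677873
d2 = d1 - sigma * sqrt(T) = -0.67374812
exp(-rT) = 0.98659072; exp(-qT) = 1.00000000
C = S_0 * exp(-qT) * N(d1) - K * exp(-rT) * N(d2)
N(d1) = 0.29917363; N(d2) = 0.25023573
C = 25.8700 * 1.00000000 * 0.29917363 - 28.6400 * 0.98659072 * 0.25023573 = 0.6690

Answer: Price = 0.6690


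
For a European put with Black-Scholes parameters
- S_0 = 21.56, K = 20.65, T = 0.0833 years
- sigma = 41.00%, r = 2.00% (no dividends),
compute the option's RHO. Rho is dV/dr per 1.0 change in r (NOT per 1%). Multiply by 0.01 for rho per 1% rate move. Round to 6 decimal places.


d1 = 0.4376778591; d2 = 0.3193447276
phi(d1) = 0.3625041026; exp(-qT) = 1.0000000000; exp(-rT) = 0.9983353870
N(-d2) = 0.3747325595
Rho = -K*T*exp(-rT)*N(-d2) = -20.6500 * 0.0833 * 0.9983353870 * 0.3747325595 = -0.643521

Answer: Rho = -0.643521


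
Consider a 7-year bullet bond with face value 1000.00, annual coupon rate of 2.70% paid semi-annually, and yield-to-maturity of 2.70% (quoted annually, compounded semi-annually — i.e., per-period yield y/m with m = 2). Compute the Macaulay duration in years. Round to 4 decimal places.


Answer: Macaulay duration = 6.4251 years

Derivation:
Coupon per period c = face * coupon_rate / m = 13.500000
Periods per year m = 2; per-period yield y/m = 0.013500
Number of cashflows N = 14
Cashflows (t years, CF_t, discount factor 1/(1+y/m)^(m*t), PV):
  t = 0.5000: CF_t = 13.500000, DF = 0.986680, PV = 13.320178
  t = 1.0000: CF_t = 13.500000, DF = 0.973537, PV = 13.142750
  t = 1.5000: CF_t = 13.500000, DF = 0.960569, PV = 12.967687
  t = 2.0000: CF_t = 13.500000, DF = 0.947774, PV = 12.794955
  t = 2.5000: CF_t = 13.500000, DF = 0.935150, PV = 12.624524
  t = 3.0000: CF_t = 13.500000, DF = 0.922694, PV = 12.456363
  t = 3.5000: CF_t = 13.500000, DF = 0.910403, PV = 12.290442
  t = 4.0000: CF_t = 13.500000, DF = 0.898276, PV = 12.126731
  t = 4.5000: CF_t = 13.500000, DF = 0.886311, PV = 11.965201
  t = 5.0000: CF_t = 13.500000, DF = 0.874505, PV = 11.805822
  t = 5.5000: CF_t = 13.500000, DF = 0.862857, PV = 11.648567
  t = 6.0000: CF_t = 13.500000, DF = 0.851363, PV = 11.493406
  t = 6.5000: CF_t = 13.500000, DF = 0.840023, PV = 11.340311
  t = 7.0000: CF_t = 1013.500000, DF = 0.828834, PV = 840.023064
Price P = sum_t PV_t = 1000.000000
Macaulay numerator sum_t t * PV_t:
  t * PV_t at t = 0.5000: 6.660089
  t * PV_t at t = 1.0000: 13.142750
  t * PV_t at t = 1.5000: 19.451530
  t * PV_t at t = 2.0000: 25.589910
  t * PV_t at t = 2.5000: 31.561309
  t * PV_t at t = 3.0000: 37.369089
  t * PV_t at t = 3.5000: 43.016547
  t * PV_t at t = 4.0000: 48.506924
  t * PV_t at t = 4.5000: 53.843404
  t * PV_t at t = 5.0000: 59.029111
  t * PV_t at t = 5.5000: 64.067116
  t * PV_t at t = 6.0000: 68.960433
  t * PV_t at t = 6.5000: 73.712024
  t * PV_t at t = 7.0000: 5880.161451
Macaulay duration D = (sum_t t * PV_t) / P = 6425.071687 / 1000.000000 = 6.425072


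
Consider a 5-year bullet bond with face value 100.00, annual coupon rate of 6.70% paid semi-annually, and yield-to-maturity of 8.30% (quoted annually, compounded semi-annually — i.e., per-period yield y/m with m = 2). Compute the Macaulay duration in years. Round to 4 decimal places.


Coupon per period c = face * coupon_rate / m = 3.350000
Periods per year m = 2; per-period yield y/m = 0.041500
Number of cashflows N = 10
Cashflows (t years, CF_t, discount factor 1/(1+y/m)^(m*t), PV):
  t = 0.5000: CF_t = 3.350000, DF = 0.960154, PV = 3.216515
  t = 1.0000: CF_t = 3.350000, DF = 0.921895, PV = 3.088348
  t = 1.5000: CF_t = 3.350000, DF = 0.885161, PV = 2.965289
  t = 2.0000: CF_t = 3.350000, DF = 0.849890, PV = 2.847133
  t = 2.5000: CF_t = 3.350000, DF = 0.816025, PV = 2.733685
  t = 3.0000: CF_t = 3.350000, DF = 0.783510, PV = 2.624757
  t = 3.5000: CF_t = 3.350000, DF = 0.752290, PV = 2.520170
  t = 4.0000: CF_t = 3.350000, DF = 0.722314, PV = 2.419751
  t = 4.5000: CF_t = 3.350000, DF = 0.693532, PV = 2.323332
  t = 5.0000: CF_t = 103.350000, DF = 0.665897, PV = 68.820486
Price P = sum_t PV_t = 93.559466
Macaulay numerator sum_t t * PV_t:
  t * PV_t at t = 0.5000: 1.608257
  t * PV_t at t = 1.0000: 3.088348
  t * PV_t at t = 1.5000: 4.447933
  t * PV_t at t = 2.0000: 5.694265
  t * PV_t at t = 2.5000: 6.834212
  t * PV_t at t = 3.0000: 7.874272
  t * PV_t at t = 3.5000: 8.820596
  t * PV_t at t = 4.0000: 9.679003
  t * PV_t at t = 4.5000: 10.454996
  t * PV_t at t = 5.0000: 344.102432
Macaulay duration D = (sum_t t * PV_t) / P = 402.604314 / 93.559466 = 4.303192

Answer: Macaulay duration = 4.3032 years


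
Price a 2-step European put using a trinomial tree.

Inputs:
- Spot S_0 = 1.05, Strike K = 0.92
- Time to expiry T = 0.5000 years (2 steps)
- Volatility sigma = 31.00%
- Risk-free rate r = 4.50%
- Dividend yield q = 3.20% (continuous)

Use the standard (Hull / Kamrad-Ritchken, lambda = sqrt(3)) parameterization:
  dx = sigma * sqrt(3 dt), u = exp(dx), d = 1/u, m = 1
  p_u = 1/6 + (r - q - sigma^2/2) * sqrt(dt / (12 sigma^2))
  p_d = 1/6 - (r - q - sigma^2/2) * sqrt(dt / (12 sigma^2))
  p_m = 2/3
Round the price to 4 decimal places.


Answer: Price = V(0,0) = 0.0380

Derivation:
dt = T/N = 0.250000; dx = sigma*sqrt(3*dt) = 0.268468
u = exp(dx) = 1.307959; d = 1/u = 0.764550
p_u = 0.150347, p_m = 0.666667, p_d = 0.182986
Discount per step: exp(-r*dt) = 0.988813
Stock lattice S(k, j) with j the centered position index:
  k=0: S(0,+0) = 1.0500
  k=1: S(1,-1) = 0.8028; S(1,+0) = 1.0500; S(1,+1) = 1.3734
  k=2: S(2,-2) = 0.6138; S(2,-1) = 0.8028; S(2,+0) = 1.0500; S(2,+1) = 1.3734; S(2,+2) = 1.7963
Terminal payoffs V(N, j) = max(K - S_T, 0):
  V(2,-2) = 0.306236; V(2,-1) = 0.117223; V(2,+0) = 0.000000; V(2,+1) = 0.000000; V(2,+2) = 0.000000
Backward induction: V(k, j) = exp(-r*dt) * [p_u * V(k+1, j+1) + p_m * V(k+1, j) + p_d * V(k+1, j-1)]
  V(1,-1) = exp(-r*dt) * [p_u*0.000000 + p_m*0.117223 + p_d*0.306236] = 0.132684
  V(1,+0) = exp(-r*dt) * [p_u*0.000000 + p_m*0.000000 + p_d*0.117223] = 0.021210
  V(1,+1) = exp(-r*dt) * [p_u*0.000000 + p_m*0.000000 + p_d*0.000000] = 0.000000
  V(0,+0) = exp(-r*dt) * [p_u*0.000000 + p_m*0.021210 + p_d*0.132684] = 0.037990


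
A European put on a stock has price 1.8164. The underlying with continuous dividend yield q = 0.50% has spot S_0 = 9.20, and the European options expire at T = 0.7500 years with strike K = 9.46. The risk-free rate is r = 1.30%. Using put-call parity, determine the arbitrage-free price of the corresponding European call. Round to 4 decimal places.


Put-call parity: C - P = S_0 * exp(-qT) - K * exp(-rT).
S_0 * exp(-qT) = 9.2000 * 0.99625702 = 9.16556461
K * exp(-rT) = 9.4600 * 0.99029738 = 9.36821319
C = P + S*exp(-qT) - K*exp(-rT)
C = 1.8164 + 9.16556461 - 9.36821319 = 1.6138

Answer: Call price = 1.6138


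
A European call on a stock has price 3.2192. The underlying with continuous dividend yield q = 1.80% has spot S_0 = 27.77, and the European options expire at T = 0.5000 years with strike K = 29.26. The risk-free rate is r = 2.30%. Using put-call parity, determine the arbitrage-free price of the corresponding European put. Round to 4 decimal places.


Put-call parity: C - P = S_0 * exp(-qT) - K * exp(-rT).
S_0 * exp(-qT) = 27.7700 * 0.99104038 = 27.52119132
K * exp(-rT) = 29.2600 * 0.98856587 = 28.92543742
P = C - S*exp(-qT) + K*exp(-rT)
P = 3.2192 - 27.52119132 + 28.92543742 = 4.6234

Answer: Put price = 4.6234


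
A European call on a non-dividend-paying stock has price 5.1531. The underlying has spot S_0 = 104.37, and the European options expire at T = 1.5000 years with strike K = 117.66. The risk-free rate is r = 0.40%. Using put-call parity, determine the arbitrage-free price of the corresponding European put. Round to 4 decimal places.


Put-call parity: C - P = S_0 * exp(-qT) - K * exp(-rT).
S_0 * exp(-qT) = 104.3700 * 1.00000000 = 104.37000000
K * exp(-rT) = 117.6600 * 0.99401796 = 116.95615365
P = C - S*exp(-qT) + K*exp(-rT)
P = 5.1531 - 104.37000000 + 116.95615365 = 17.7393

Answer: Put price = 17.7393


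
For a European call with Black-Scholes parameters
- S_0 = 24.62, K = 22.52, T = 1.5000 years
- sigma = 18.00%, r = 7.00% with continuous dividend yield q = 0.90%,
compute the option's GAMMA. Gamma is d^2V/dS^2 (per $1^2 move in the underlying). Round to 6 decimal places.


d1 = 0.9296961998; d2 = 0.7092421230
phi(d1) = 0.2589536877; exp(-qT) = 0.9865907163; exp(-rT) = 0.9003245226
Gamma = exp(-qT) * phi(d1) / (S * sigma * sqrt(T)) = 0.9865907163 * 0.2589536877 / (24.6200 * 0.1800 * 1.2247448714) = 0.047071

Answer: Gamma = 0.047071


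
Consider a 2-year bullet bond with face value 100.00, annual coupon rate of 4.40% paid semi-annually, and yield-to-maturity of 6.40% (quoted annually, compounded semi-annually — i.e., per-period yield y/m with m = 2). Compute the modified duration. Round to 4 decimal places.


Coupon per period c = face * coupon_rate / m = 2.200000
Periods per year m = 2; per-period yield y/m = 0.032000
Number of cashflows N = 4
Cashflows (t years, CF_t, discount factor 1/(1+y/m)^(m*t), PV):
  t = 0.5000: CF_t = 2.200000, DF = 0.968992, PV = 2.131783
  t = 1.0000: CF_t = 2.200000, DF = 0.938946, PV = 2.065681
  t = 1.5000: CF_t = 2.200000, DF = 0.909831, PV = 2.001629
  t = 2.0000: CF_t = 102.200000, DF = 0.881620, PV = 90.101518
Price P = sum_t PV_t = 96.300611
First compute Macaulay numerator sum_t t * PV_t:
  t * PV_t at t = 0.5000: 1.065891
  t * PV_t at t = 1.0000: 2.065681
  t * PV_t at t = 1.5000: 3.002444
  t * PV_t at t = 2.0000: 180.203035
Macaulay duration D = 186.337052 / 96.300611 = 1.934952
Modified duration = D / (1 + y/m) = 1.934952 / (1 + 0.032000) = 1.874953

Answer: Modified duration = 1.8750


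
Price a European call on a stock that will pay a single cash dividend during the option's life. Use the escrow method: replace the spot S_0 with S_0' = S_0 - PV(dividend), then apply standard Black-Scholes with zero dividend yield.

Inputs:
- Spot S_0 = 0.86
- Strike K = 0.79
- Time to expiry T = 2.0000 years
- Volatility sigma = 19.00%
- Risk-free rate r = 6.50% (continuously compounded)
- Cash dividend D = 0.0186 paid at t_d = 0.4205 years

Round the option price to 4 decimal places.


Answer: Price = 0.1764

Derivation:
PV(D) = D * exp(-r * t_d) = 0.0186 * 0.97303765 = 0.01809850
S_0' = S_0 - PV(D) = 0.8600 - 0.01809850 = 0.84190150
d1 = (ln(S_0'/K) + (r + sigma^2/2)*T) / (sigma*sqrt(T)) = 0.85496682
d2 = d1 - sigma*sqrt(T) = 0.58626624
exp(-rT) = 0.87809543
N(d1) = 0.80371524; N(d2) = 0.72115169
C = S_0' * N(d1) - K * exp(-rT) * N(d2) = 0.84190150 * 0.80371524 - 0.7900 * 0.87809543 * 0.72115169 = 0.1764


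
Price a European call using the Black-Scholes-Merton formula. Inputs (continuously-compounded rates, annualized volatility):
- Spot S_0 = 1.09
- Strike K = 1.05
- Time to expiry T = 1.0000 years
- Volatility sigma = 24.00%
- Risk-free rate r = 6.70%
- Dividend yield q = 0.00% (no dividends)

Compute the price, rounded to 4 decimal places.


d1 = (ln(S/K) + (r - q + 0.5*sigma^2) * T) / (sigma * sqrt(T)) = 0.55494805
d2 = d1 - sigma * sqrt(T) = 0.31494805
exp(-rT) = 0.93519520; exp(-qT) = 1.00000000
C = S_0 * exp(-qT) * N(d1) - K * exp(-rT) * N(d2)
N(d1) = 0.71053490; N(d2) = 0.62359945
C = 1.0900 * 1.00000000 * 0.71053490 - 1.0500 * 0.93519520 * 0.62359945 = 0.1621

Answer: Price = 0.1621


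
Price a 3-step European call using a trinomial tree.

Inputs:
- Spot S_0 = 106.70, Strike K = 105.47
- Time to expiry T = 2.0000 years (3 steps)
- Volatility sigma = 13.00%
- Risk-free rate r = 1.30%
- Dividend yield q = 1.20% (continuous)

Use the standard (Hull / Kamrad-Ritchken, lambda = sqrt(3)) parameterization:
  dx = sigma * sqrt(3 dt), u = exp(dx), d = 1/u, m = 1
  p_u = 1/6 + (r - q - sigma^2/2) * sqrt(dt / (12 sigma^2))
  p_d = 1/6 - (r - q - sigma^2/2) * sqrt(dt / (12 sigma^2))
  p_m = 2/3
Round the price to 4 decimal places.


dt = T/N = 0.666667; dx = sigma*sqrt(3*dt) = 0.183848
u = exp(dx) = 1.201833; d = 1/u = 0.832062
p_u = 0.153159, p_m = 0.666667, p_d = 0.180174
Discount per step: exp(-r*dt) = 0.991371
Stock lattice S(k, j) with j the centered position index:
  k=0: S(0,+0) = 106.7000
  k=1: S(1,-1) = 88.7811; S(1,+0) = 106.7000; S(1,+1) = 128.2356
  k=2: S(2,-2) = 73.8714; S(2,-1) = 88.7811; S(2,+0) = 106.7000; S(2,+1) = 128.2356; S(2,+2) = 154.1177
  k=3: S(3,-3) = 61.4656; S(3,-2) = 73.8714; S(3,-1) = 88.7811; S(3,+0) = 106.7000; S(3,+1) = 128.2356; S(3,+2) = 154.1177; S(3,+3) = 185.2237
Terminal payoffs V(N, j) = max(S_T - K, 0):
  V(3,-3) = 0.000000; V(3,-2) = 0.000000; V(3,-1) = 0.000000; V(3,+0) = 1.230000; V(3,+1) = 22.765565; V(3,+2) = 48.647714; V(3,+3) = 79.753730
Backward induction: V(k, j) = exp(-r*dt) * [p_u * V(k+1, j+1) + p_m * V(k+1, j) + p_d * V(k+1, j-1)]
  V(2,-2) = exp(-r*dt) * [p_u*0.000000 + p_m*0.000000 + p_d*0.000000] = 0.000000
  V(2,-1) = exp(-r*dt) * [p_u*1.230000 + p_m*0.000000 + p_d*0.000000] = 0.186760
  V(2,+0) = exp(-r*dt) * [p_u*22.765565 + p_m*1.230000 + p_d*0.000000] = 4.269590
  V(2,+1) = exp(-r*dt) * [p_u*48.647714 + p_m*22.765565 + p_d*1.230000] = 22.652325
  V(2,+2) = exp(-r*dt) * [p_u*79.753730 + p_m*48.647714 + p_d*22.765565] = 48.327925
  V(1,-1) = exp(-r*dt) * [p_u*4.269590 + p_m*0.186760 + p_d*0.000000] = 0.771716
  V(1,+0) = exp(-r*dt) * [p_u*22.652325 + p_m*4.269590 + p_d*0.186760] = 6.294662
  V(1,+1) = exp(-r*dt) * [p_u*48.327925 + p_m*22.652325 + p_d*4.269590] = 23.071857
  V(0,+0) = exp(-r*dt) * [p_u*23.071857 + p_m*6.294662 + p_d*0.771716] = 7.801245

Answer: Price = V(0,0) = 7.8012
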